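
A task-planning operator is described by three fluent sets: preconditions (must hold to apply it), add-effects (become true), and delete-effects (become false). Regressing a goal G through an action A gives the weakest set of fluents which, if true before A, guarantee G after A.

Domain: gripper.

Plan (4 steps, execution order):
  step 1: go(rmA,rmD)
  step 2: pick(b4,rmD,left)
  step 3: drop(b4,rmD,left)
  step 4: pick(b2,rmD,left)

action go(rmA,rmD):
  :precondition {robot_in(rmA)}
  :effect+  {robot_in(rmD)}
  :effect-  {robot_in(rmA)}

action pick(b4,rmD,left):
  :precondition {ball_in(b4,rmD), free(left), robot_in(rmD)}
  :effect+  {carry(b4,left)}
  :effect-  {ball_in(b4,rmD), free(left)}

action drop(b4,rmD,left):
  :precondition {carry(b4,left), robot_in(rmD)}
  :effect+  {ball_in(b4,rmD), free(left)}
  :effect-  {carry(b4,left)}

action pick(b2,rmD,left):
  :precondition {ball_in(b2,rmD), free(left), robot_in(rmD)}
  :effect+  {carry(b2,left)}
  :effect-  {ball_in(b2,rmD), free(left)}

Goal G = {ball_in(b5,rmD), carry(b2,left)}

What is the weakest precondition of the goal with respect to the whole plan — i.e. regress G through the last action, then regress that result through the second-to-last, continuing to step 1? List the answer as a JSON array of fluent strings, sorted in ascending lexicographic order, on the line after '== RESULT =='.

Regress step by step:
  through step 4 (pick(b2,rmD,left)): drop {carry(b2,left)}, keep {ball_in(b5,rmD)}, require {ball_in(b2,rmD), free(left), robot_in(rmD)}
    → {ball_in(b2,rmD), ball_in(b5,rmD), free(left), robot_in(rmD)}
  through step 3 (drop(b4,rmD,left)): drop {free(left)}, keep {ball_in(b2,rmD), ball_in(b5,rmD), robot_in(rmD)}, require {carry(b4,left), robot_in(rmD)}
    → {ball_in(b2,rmD), ball_in(b5,rmD), carry(b4,left), robot_in(rmD)}
  through step 2 (pick(b4,rmD,left)): drop {carry(b4,left)}, keep {ball_in(b2,rmD), ball_in(b5,rmD), robot_in(rmD)}, require {ball_in(b4,rmD), free(left), robot_in(rmD)}
    → {ball_in(b2,rmD), ball_in(b4,rmD), ball_in(b5,rmD), free(left), robot_in(rmD)}
  through step 1 (go(rmA,rmD)): drop {robot_in(rmD)}, keep {ball_in(b2,rmD), ball_in(b4,rmD), ball_in(b5,rmD), free(left)}, require {robot_in(rmA)}
    → {ball_in(b2,rmD), ball_in(b4,rmD), ball_in(b5,rmD), free(left), robot_in(rmA)}

== RESULT ==
["ball_in(b2,rmD)", "ball_in(b4,rmD)", "ball_in(b5,rmD)", "free(left)", "robot_in(rmA)"]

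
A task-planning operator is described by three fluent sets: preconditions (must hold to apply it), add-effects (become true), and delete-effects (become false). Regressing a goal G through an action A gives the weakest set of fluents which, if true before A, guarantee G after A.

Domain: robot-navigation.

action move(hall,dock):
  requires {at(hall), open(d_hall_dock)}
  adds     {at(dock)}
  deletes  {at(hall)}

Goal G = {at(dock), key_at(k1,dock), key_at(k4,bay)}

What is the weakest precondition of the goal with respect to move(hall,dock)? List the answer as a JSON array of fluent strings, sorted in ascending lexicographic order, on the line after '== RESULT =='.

Compute (G \ add) ∪ pre:
  G ∩ del = {}  (empty — regression defined)
  G \ add = {at(dock), key_at(k1,dock), key_at(k4,bay)} \ {at(dock)} = {key_at(k1,dock), key_at(k4,bay)}
  ∪ pre   = {key_at(k1,dock), key_at(k4,bay)} ∪ {at(hall), open(d_hall_dock)}
          = {at(hall), key_at(k1,dock), key_at(k4,bay), open(d_hall_dock)}

== RESULT ==
["at(hall)", "key_at(k1,dock)", "key_at(k4,bay)", "open(d_hall_dock)"]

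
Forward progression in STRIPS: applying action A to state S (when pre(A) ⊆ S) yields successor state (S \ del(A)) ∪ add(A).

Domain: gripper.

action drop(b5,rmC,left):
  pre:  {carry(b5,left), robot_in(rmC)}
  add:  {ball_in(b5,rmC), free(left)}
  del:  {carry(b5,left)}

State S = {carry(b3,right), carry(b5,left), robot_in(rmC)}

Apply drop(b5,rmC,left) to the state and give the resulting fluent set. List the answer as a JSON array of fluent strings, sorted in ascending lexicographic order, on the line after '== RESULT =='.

Compute (S \ del) ∪ add:
  pre ⊆ S: {carry(b5,left), robot_in(rmC)} ⊆ S  — applicable
  S \ del = {carry(b3,right), robot_in(rmC)}
  ∪ add   = {ball_in(b5,rmC), carry(b3,right), free(left), robot_in(rmC)}

== RESULT ==
["ball_in(b5,rmC)", "carry(b3,right)", "free(left)", "robot_in(rmC)"]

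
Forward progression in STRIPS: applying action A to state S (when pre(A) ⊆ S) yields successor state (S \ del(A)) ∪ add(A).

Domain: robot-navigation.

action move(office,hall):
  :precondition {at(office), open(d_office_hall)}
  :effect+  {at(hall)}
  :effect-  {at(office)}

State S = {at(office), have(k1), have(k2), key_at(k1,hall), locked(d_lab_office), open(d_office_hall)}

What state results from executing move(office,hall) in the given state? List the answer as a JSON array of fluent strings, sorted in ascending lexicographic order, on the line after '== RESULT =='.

Progress:
  pre ⊆ S: {at(office), open(d_office_hall)} ⊆ S  — applicable
  S \ del = {have(k1), have(k2), key_at(k1,hall), locked(d_lab_office), open(d_office_hall)}
  ∪ add   = {at(hall), have(k1), have(k2), key_at(k1,hall), locked(d_lab_office), open(d_office_hall)}

== RESULT ==
["at(hall)", "have(k1)", "have(k2)", "key_at(k1,hall)", "locked(d_lab_office)", "open(d_office_hall)"]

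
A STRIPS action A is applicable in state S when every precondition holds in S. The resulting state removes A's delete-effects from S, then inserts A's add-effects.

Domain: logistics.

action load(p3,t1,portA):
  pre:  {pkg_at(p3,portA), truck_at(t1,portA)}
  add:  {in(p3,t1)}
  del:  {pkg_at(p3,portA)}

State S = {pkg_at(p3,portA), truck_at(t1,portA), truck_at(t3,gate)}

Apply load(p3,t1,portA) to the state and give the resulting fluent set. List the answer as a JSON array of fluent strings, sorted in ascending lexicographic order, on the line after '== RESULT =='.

Compute (S \ del) ∪ add:
  pre ⊆ S: {pkg_at(p3,portA), truck_at(t1,portA)} ⊆ S  — applicable
  S \ del = {truck_at(t1,portA), truck_at(t3,gate)}
  ∪ add   = {in(p3,t1), truck_at(t1,portA), truck_at(t3,gate)}

== RESULT ==
["in(p3,t1)", "truck_at(t1,portA)", "truck_at(t3,gate)"]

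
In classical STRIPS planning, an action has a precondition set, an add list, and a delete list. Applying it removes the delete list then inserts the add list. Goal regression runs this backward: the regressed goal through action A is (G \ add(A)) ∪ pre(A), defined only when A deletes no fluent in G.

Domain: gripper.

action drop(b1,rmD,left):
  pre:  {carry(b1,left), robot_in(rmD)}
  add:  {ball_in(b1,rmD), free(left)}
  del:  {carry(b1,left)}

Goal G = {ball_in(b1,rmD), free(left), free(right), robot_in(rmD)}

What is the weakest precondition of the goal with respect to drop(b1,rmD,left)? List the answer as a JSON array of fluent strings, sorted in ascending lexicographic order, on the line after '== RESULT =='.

Regress:
  G ∩ del = {}  (empty — regression defined)
  G \ add = {ball_in(b1,rmD), free(left), free(right), robot_in(rmD)} \ {ball_in(b1,rmD), free(left)} = {free(right), robot_in(rmD)}
  ∪ pre   = {free(right), robot_in(rmD)} ∪ {carry(b1,left), robot_in(rmD)}
          = {carry(b1,left), free(right), robot_in(rmD)}

== RESULT ==
["carry(b1,left)", "free(right)", "robot_in(rmD)"]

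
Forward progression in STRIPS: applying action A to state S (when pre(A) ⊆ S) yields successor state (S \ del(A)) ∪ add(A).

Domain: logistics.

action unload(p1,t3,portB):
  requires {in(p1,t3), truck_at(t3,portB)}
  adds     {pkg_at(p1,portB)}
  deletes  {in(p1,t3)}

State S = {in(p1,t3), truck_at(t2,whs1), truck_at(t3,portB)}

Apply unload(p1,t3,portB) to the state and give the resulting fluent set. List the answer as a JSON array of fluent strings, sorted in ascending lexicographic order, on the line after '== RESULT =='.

Progress:
  pre ⊆ S: {in(p1,t3), truck_at(t3,portB)} ⊆ S  — applicable
  S \ del = {truck_at(t2,whs1), truck_at(t3,portB)}
  ∪ add   = {pkg_at(p1,portB), truck_at(t2,whs1), truck_at(t3,portB)}

== RESULT ==
["pkg_at(p1,portB)", "truck_at(t2,whs1)", "truck_at(t3,portB)"]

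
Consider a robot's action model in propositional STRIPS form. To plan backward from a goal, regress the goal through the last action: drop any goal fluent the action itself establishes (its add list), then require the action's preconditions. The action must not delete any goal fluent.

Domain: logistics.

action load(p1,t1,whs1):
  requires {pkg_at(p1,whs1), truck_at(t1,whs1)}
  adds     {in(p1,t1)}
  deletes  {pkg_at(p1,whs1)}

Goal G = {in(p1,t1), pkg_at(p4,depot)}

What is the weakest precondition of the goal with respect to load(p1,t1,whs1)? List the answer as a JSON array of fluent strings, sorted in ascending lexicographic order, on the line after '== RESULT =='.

Regress:
  G ∩ del = {}  (empty — regression defined)
  G \ add = {in(p1,t1), pkg_at(p4,depot)} \ {in(p1,t1)} = {pkg_at(p4,depot)}
  ∪ pre   = {pkg_at(p4,depot)} ∪ {pkg_at(p1,whs1), truck_at(t1,whs1)}
          = {pkg_at(p1,whs1), pkg_at(p4,depot), truck_at(t1,whs1)}

== RESULT ==
["pkg_at(p1,whs1)", "pkg_at(p4,depot)", "truck_at(t1,whs1)"]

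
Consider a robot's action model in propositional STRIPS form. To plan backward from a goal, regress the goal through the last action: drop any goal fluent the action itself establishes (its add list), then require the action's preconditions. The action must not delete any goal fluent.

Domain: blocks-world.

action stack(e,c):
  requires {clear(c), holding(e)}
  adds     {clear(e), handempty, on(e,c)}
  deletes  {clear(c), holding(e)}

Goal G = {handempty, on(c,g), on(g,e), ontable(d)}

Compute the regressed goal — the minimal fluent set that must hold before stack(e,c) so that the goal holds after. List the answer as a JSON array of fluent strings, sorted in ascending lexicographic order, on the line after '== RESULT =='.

Regress:
  G ∩ del = {}  (empty — regression defined)
  G \ add = {handempty, on(c,g), on(g,e), ontable(d)} \ {clear(e), handempty, on(e,c)} = {on(c,g), on(g,e), ontable(d)}
  ∪ pre   = {on(c,g), on(g,e), ontable(d)} ∪ {clear(c), holding(e)}
          = {clear(c), holding(e), on(c,g), on(g,e), ontable(d)}

== RESULT ==
["clear(c)", "holding(e)", "on(c,g)", "on(g,e)", "ontable(d)"]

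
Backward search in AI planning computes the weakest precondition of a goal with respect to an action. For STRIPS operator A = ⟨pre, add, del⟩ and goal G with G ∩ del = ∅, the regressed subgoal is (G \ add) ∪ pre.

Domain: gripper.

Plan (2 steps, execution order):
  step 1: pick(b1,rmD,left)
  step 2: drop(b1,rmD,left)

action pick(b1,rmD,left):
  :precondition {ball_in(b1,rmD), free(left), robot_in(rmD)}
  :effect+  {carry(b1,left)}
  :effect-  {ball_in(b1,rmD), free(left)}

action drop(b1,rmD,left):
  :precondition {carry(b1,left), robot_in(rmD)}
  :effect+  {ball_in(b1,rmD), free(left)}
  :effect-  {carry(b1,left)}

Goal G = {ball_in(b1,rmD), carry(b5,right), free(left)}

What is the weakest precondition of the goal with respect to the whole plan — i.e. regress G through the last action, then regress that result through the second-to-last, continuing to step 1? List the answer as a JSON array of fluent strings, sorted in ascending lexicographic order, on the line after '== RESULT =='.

Work backward from the goal:
  through step 2 (drop(b1,rmD,left)): drop {ball_in(b1,rmD), free(left)}, keep {carry(b5,right)}, require {carry(b1,left), robot_in(rmD)}
    → {carry(b1,left), carry(b5,right), robot_in(rmD)}
  through step 1 (pick(b1,rmD,left)): drop {carry(b1,left)}, keep {carry(b5,right), robot_in(rmD)}, require {ball_in(b1,rmD), free(left), robot_in(rmD)}
    → {ball_in(b1,rmD), carry(b5,right), free(left), robot_in(rmD)}

== RESULT ==
["ball_in(b1,rmD)", "carry(b5,right)", "free(left)", "robot_in(rmD)"]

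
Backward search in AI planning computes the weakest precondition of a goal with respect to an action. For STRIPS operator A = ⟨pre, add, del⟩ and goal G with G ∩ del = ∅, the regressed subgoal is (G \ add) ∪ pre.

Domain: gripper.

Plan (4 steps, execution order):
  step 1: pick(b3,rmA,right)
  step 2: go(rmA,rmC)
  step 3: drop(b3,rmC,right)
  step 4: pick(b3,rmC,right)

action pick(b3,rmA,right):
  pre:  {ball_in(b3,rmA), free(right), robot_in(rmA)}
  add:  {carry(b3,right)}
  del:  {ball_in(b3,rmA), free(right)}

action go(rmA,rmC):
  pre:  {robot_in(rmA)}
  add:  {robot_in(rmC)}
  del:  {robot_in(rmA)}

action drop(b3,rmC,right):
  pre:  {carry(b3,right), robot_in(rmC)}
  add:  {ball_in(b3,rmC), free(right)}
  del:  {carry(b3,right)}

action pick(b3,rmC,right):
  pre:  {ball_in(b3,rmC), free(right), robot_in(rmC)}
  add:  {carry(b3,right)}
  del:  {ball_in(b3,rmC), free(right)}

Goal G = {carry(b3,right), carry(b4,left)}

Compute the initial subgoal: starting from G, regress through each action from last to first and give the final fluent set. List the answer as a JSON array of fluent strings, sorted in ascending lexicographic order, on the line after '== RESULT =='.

Work backward from the goal:
  through step 4 (pick(b3,rmC,right)): drop {carry(b3,right)}, keep {carry(b4,left)}, require {ball_in(b3,rmC), free(right), robot_in(rmC)}
    → {ball_in(b3,rmC), carry(b4,left), free(right), robot_in(rmC)}
  through step 3 (drop(b3,rmC,right)): drop {ball_in(b3,rmC), free(right)}, keep {carry(b4,left), robot_in(rmC)}, require {carry(b3,right), robot_in(rmC)}
    → {carry(b3,right), carry(b4,left), robot_in(rmC)}
  through step 2 (go(rmA,rmC)): drop {robot_in(rmC)}, keep {carry(b3,right), carry(b4,left)}, require {robot_in(rmA)}
    → {carry(b3,right), carry(b4,left), robot_in(rmA)}
  through step 1 (pick(b3,rmA,right)): drop {carry(b3,right)}, keep {carry(b4,left), robot_in(rmA)}, require {ball_in(b3,rmA), free(right), robot_in(rmA)}
    → {ball_in(b3,rmA), carry(b4,left), free(right), robot_in(rmA)}

== RESULT ==
["ball_in(b3,rmA)", "carry(b4,left)", "free(right)", "robot_in(rmA)"]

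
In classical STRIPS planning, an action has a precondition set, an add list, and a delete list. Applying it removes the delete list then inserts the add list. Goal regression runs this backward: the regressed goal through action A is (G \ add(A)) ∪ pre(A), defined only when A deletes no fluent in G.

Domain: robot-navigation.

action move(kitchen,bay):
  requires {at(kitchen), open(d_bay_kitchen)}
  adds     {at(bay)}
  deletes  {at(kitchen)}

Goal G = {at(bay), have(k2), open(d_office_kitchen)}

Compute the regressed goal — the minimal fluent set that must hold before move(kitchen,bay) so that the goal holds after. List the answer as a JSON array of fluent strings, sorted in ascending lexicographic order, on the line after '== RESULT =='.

Regress:
  G ∩ del = {}  (empty — regression defined)
  G \ add = {at(bay), have(k2), open(d_office_kitchen)} \ {at(bay)} = {have(k2), open(d_office_kitchen)}
  ∪ pre   = {have(k2), open(d_office_kitchen)} ∪ {at(kitchen), open(d_bay_kitchen)}
          = {at(kitchen), have(k2), open(d_bay_kitchen), open(d_office_kitchen)}

== RESULT ==
["at(kitchen)", "have(k2)", "open(d_bay_kitchen)", "open(d_office_kitchen)"]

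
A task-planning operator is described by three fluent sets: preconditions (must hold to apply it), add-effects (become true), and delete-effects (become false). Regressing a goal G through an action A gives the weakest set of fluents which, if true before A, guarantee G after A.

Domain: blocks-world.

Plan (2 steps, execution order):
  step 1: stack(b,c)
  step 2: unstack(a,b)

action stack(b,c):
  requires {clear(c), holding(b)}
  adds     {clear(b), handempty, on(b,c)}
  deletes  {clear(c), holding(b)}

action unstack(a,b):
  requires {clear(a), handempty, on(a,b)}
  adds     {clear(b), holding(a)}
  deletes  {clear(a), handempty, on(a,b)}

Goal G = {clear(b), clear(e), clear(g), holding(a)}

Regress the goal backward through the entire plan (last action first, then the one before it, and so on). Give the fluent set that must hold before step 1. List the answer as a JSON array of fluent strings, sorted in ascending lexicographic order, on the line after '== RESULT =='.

Work backward from the goal:
  through step 2 (unstack(a,b)): drop {clear(b), holding(a)}, keep {clear(e), clear(g)}, require {clear(a), handempty, on(a,b)}
    → {clear(a), clear(e), clear(g), handempty, on(a,b)}
  through step 1 (stack(b,c)): drop {handempty}, keep {clear(a), clear(e), clear(g), on(a,b)}, require {clear(c), holding(b)}
    → {clear(a), clear(c), clear(e), clear(g), holding(b), on(a,b)}

== RESULT ==
["clear(a)", "clear(c)", "clear(e)", "clear(g)", "holding(b)", "on(a,b)"]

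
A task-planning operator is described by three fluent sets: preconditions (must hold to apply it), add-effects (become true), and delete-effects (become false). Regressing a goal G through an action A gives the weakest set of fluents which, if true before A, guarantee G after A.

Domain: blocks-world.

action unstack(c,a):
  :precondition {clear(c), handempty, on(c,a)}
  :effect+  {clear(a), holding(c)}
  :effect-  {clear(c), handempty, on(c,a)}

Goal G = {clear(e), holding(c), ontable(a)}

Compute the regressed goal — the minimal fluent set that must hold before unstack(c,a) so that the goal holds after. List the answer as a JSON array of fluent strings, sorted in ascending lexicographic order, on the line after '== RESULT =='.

Compute (G \ add) ∪ pre:
  G ∩ del = {}  (empty — regression defined)
  G \ add = {clear(e), holding(c), ontable(a)} \ {clear(a), holding(c)} = {clear(e), ontable(a)}
  ∪ pre   = {clear(e), ontable(a)} ∪ {clear(c), handempty, on(c,a)}
          = {clear(c), clear(e), handempty, on(c,a), ontable(a)}

== RESULT ==
["clear(c)", "clear(e)", "handempty", "on(c,a)", "ontable(a)"]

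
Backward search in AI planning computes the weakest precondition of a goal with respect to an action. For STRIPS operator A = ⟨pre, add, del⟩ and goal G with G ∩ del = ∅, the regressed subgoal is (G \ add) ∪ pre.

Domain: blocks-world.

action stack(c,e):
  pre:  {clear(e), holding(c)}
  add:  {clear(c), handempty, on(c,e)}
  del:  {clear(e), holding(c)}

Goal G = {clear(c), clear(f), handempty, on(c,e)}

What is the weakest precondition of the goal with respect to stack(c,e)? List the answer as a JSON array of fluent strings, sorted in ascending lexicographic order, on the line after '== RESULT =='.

Regress:
  G ∩ del = {}  (empty — regression defined)
  G \ add = {clear(c), clear(f), handempty, on(c,e)} \ {clear(c), handempty, on(c,e)} = {clear(f)}
  ∪ pre   = {clear(f)} ∪ {clear(e), holding(c)}
          = {clear(e), clear(f), holding(c)}

== RESULT ==
["clear(e)", "clear(f)", "holding(c)"]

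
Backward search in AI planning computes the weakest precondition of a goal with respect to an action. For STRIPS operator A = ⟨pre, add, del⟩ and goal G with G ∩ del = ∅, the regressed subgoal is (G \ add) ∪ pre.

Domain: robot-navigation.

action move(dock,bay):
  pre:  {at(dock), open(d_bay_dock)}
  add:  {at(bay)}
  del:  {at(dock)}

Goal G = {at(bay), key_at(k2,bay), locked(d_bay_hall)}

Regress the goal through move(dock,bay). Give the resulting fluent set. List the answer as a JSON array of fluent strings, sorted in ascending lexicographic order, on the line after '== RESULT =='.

Regress:
  G ∩ del = {}  (empty — regression defined)
  G \ add = {at(bay), key_at(k2,bay), locked(d_bay_hall)} \ {at(bay)} = {key_at(k2,bay), locked(d_bay_hall)}
  ∪ pre   = {key_at(k2,bay), locked(d_bay_hall)} ∪ {at(dock), open(d_bay_dock)}
          = {at(dock), key_at(k2,bay), locked(d_bay_hall), open(d_bay_dock)}

== RESULT ==
["at(dock)", "key_at(k2,bay)", "locked(d_bay_hall)", "open(d_bay_dock)"]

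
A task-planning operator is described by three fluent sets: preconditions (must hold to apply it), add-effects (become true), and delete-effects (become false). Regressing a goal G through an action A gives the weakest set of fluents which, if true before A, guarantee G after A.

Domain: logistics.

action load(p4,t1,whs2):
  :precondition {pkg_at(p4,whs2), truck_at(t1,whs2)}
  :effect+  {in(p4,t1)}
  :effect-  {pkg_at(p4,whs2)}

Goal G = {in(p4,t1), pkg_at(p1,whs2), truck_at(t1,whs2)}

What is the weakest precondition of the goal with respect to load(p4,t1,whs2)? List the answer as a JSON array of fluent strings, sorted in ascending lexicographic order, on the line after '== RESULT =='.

Regress:
  G ∩ del = {}  (empty — regression defined)
  G \ add = {in(p4,t1), pkg_at(p1,whs2), truck_at(t1,whs2)} \ {in(p4,t1)} = {pkg_at(p1,whs2), truck_at(t1,whs2)}
  ∪ pre   = {pkg_at(p1,whs2), truck_at(t1,whs2)} ∪ {pkg_at(p4,whs2), truck_at(t1,whs2)}
          = {pkg_at(p1,whs2), pkg_at(p4,whs2), truck_at(t1,whs2)}

== RESULT ==
["pkg_at(p1,whs2)", "pkg_at(p4,whs2)", "truck_at(t1,whs2)"]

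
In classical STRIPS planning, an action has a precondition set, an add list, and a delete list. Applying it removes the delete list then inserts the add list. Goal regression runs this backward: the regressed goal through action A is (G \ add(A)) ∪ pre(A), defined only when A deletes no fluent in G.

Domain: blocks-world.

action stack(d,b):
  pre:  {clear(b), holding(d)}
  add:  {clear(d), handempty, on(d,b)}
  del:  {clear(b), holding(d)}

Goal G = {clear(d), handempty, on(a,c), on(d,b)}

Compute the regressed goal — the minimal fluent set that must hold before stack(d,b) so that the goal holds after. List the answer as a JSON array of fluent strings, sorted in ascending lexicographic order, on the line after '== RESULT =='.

Compute (G \ add) ∪ pre:
  G ∩ del = {}  (empty — regression defined)
  G \ add = {clear(d), handempty, on(a,c), on(d,b)} \ {clear(d), handempty, on(d,b)} = {on(a,c)}
  ∪ pre   = {on(a,c)} ∪ {clear(b), holding(d)}
          = {clear(b), holding(d), on(a,c)}

== RESULT ==
["clear(b)", "holding(d)", "on(a,c)"]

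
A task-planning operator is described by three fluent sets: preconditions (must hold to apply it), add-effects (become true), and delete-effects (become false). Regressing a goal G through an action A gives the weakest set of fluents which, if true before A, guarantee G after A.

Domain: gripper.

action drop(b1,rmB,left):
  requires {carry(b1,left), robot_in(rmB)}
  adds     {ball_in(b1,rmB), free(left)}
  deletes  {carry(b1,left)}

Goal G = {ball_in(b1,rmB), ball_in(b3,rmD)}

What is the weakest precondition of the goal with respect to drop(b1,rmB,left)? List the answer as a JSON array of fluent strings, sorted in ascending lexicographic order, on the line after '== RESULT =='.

Compute (G \ add) ∪ pre:
  G ∩ del = {}  (empty — regression defined)
  G \ add = {ball_in(b1,rmB), ball_in(b3,rmD)} \ {ball_in(b1,rmB), free(left)} = {ball_in(b3,rmD)}
  ∪ pre   = {ball_in(b3,rmD)} ∪ {carry(b1,left), robot_in(rmB)}
          = {ball_in(b3,rmD), carry(b1,left), robot_in(rmB)}

== RESULT ==
["ball_in(b3,rmD)", "carry(b1,left)", "robot_in(rmB)"]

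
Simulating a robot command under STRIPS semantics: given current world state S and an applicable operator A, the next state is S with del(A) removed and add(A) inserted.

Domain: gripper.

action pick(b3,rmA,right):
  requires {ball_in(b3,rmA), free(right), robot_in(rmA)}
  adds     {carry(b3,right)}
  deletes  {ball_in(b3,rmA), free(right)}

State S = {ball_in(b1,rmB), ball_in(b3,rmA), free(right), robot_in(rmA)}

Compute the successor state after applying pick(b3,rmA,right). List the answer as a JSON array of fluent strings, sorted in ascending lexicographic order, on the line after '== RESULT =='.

Compute (S \ del) ∪ add:
  pre ⊆ S: {ball_in(b3,rmA), free(right), robot_in(rmA)} ⊆ S  — applicable
  S \ del = {ball_in(b1,rmB), robot_in(rmA)}
  ∪ add   = {ball_in(b1,rmB), carry(b3,right), robot_in(rmA)}

== RESULT ==
["ball_in(b1,rmB)", "carry(b3,right)", "robot_in(rmA)"]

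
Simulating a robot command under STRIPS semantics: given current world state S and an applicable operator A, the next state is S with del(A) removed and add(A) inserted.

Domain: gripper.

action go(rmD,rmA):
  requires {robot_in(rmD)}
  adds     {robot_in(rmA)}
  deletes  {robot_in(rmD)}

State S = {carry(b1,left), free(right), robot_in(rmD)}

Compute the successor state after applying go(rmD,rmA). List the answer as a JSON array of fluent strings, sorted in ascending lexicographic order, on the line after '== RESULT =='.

Progress:
  pre ⊆ S: {robot_in(rmD)} ⊆ S  — applicable
  S \ del = {carry(b1,left), free(right)}
  ∪ add   = {carry(b1,left), free(right), robot_in(rmA)}

== RESULT ==
["carry(b1,left)", "free(right)", "robot_in(rmA)"]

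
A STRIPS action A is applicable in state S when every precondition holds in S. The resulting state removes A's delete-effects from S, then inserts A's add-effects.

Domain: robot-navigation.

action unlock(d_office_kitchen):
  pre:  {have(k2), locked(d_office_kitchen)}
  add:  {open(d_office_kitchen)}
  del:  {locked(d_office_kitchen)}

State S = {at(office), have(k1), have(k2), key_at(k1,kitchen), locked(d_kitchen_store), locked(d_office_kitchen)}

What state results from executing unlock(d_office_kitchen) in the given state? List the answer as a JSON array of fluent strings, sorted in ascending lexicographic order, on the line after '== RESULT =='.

Compute (S \ del) ∪ add:
  pre ⊆ S: {have(k2), locked(d_office_kitchen)} ⊆ S  — applicable
  S \ del = {at(office), have(k1), have(k2), key_at(k1,kitchen), locked(d_kitchen_store)}
  ∪ add   = {at(office), have(k1), have(k2), key_at(k1,kitchen), locked(d_kitchen_store), open(d_office_kitchen)}

== RESULT ==
["at(office)", "have(k1)", "have(k2)", "key_at(k1,kitchen)", "locked(d_kitchen_store)", "open(d_office_kitchen)"]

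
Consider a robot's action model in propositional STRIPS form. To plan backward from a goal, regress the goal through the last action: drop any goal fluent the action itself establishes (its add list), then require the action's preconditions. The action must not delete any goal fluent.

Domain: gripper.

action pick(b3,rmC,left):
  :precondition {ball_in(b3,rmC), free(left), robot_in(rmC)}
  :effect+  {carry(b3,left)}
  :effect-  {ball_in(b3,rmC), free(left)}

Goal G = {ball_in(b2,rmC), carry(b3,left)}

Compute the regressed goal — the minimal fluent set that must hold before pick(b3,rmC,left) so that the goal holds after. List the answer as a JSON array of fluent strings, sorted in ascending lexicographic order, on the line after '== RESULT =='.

Compute (G \ add) ∪ pre:
  G ∩ del = {}  (empty — regression defined)
  G \ add = {ball_in(b2,rmC), carry(b3,left)} \ {carry(b3,left)} = {ball_in(b2,rmC)}
  ∪ pre   = {ball_in(b2,rmC)} ∪ {ball_in(b3,rmC), free(left), robot_in(rmC)}
          = {ball_in(b2,rmC), ball_in(b3,rmC), free(left), robot_in(rmC)}

== RESULT ==
["ball_in(b2,rmC)", "ball_in(b3,rmC)", "free(left)", "robot_in(rmC)"]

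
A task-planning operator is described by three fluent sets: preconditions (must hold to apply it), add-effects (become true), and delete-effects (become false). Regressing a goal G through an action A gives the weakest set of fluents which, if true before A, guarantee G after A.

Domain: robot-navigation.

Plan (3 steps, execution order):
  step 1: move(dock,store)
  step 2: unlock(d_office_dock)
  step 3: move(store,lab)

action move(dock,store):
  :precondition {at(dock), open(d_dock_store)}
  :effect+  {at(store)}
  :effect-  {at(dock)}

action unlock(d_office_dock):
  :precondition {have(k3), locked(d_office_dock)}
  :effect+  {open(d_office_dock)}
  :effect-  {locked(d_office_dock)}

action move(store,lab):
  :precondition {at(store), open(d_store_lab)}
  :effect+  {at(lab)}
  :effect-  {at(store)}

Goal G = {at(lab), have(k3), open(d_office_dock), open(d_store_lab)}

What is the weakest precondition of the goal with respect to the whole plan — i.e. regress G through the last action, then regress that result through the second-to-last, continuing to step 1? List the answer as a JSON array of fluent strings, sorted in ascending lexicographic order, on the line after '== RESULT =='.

Work backward from the goal:
  through step 3 (move(store,lab)): drop {at(lab)}, keep {have(k3), open(d_office_dock), open(d_store_lab)}, require {at(store), open(d_store_lab)}
    → {at(store), have(k3), open(d_office_dock), open(d_store_lab)}
  through step 2 (unlock(d_office_dock)): drop {open(d_office_dock)}, keep {at(store), have(k3), open(d_store_lab)}, require {have(k3), locked(d_office_dock)}
    → {at(store), have(k3), locked(d_office_dock), open(d_store_lab)}
  through step 1 (move(dock,store)): drop {at(store)}, keep {have(k3), locked(d_office_dock), open(d_store_lab)}, require {at(dock), open(d_dock_store)}
    → {at(dock), have(k3), locked(d_office_dock), open(d_dock_store), open(d_store_lab)}

== RESULT ==
["at(dock)", "have(k3)", "locked(d_office_dock)", "open(d_dock_store)", "open(d_store_lab)"]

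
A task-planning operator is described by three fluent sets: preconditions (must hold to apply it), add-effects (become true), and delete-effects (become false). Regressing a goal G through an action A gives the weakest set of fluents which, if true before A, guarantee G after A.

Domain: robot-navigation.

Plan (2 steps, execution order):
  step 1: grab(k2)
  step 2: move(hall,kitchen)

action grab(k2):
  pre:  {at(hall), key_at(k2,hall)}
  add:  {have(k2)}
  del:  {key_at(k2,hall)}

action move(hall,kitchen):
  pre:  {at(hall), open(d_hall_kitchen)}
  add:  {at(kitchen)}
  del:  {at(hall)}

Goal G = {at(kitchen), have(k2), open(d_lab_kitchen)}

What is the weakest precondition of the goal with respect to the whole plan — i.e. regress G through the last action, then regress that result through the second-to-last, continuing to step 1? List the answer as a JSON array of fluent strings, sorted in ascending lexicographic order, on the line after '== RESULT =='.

Work backward from the goal:
  through step 2 (move(hall,kitchen)): drop {at(kitchen)}, keep {have(k2), open(d_lab_kitchen)}, require {at(hall), open(d_hall_kitchen)}
    → {at(hall), have(k2), open(d_hall_kitchen), open(d_lab_kitchen)}
  through step 1 (grab(k2)): drop {have(k2)}, keep {at(hall), open(d_hall_kitchen), open(d_lab_kitchen)}, require {at(hall), key_at(k2,hall)}
    → {at(hall), key_at(k2,hall), open(d_hall_kitchen), open(d_lab_kitchen)}

== RESULT ==
["at(hall)", "key_at(k2,hall)", "open(d_hall_kitchen)", "open(d_lab_kitchen)"]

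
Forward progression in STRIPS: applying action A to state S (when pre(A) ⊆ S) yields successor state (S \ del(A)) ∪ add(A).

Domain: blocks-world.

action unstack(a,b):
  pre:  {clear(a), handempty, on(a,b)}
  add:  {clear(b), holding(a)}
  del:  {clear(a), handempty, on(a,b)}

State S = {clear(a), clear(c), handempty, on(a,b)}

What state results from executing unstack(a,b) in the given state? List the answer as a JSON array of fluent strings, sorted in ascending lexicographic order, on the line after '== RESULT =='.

Progress:
  pre ⊆ S: {clear(a), handempty, on(a,b)} ⊆ S  — applicable
  S \ del = {clear(c)}
  ∪ add   = {clear(b), clear(c), holding(a)}

== RESULT ==
["clear(b)", "clear(c)", "holding(a)"]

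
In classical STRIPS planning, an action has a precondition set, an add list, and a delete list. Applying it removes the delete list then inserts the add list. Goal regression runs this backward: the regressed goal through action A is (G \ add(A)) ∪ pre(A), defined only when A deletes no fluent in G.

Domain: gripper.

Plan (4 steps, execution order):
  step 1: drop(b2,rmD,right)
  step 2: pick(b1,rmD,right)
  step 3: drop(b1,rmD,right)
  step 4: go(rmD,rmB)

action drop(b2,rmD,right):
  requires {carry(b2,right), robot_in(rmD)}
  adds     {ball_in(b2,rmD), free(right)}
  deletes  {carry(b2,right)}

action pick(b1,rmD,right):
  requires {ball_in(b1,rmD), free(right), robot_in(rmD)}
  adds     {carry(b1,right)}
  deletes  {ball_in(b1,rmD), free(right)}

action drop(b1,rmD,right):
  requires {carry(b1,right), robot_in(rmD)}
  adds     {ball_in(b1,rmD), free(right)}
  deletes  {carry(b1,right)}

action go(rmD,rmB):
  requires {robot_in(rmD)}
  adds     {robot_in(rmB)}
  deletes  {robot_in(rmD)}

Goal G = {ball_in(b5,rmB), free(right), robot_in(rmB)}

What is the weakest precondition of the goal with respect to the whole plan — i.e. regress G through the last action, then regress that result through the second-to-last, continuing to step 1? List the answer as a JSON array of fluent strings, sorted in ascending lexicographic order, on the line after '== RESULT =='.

Work backward from the goal:
  through step 4 (go(rmD,rmB)): drop {robot_in(rmB)}, keep {ball_in(b5,rmB), free(right)}, require {robot_in(rmD)}
    → {ball_in(b5,rmB), free(right), robot_in(rmD)}
  through step 3 (drop(b1,rmD,right)): drop {free(right)}, keep {ball_in(b5,rmB), robot_in(rmD)}, require {carry(b1,right), robot_in(rmD)}
    → {ball_in(b5,rmB), carry(b1,right), robot_in(rmD)}
  through step 2 (pick(b1,rmD,right)): drop {carry(b1,right)}, keep {ball_in(b5,rmB), robot_in(rmD)}, require {ball_in(b1,rmD), free(right), robot_in(rmD)}
    → {ball_in(b1,rmD), ball_in(b5,rmB), free(right), robot_in(rmD)}
  through step 1 (drop(b2,rmD,right)): drop {free(right)}, keep {ball_in(b1,rmD), ball_in(b5,rmB), robot_in(rmD)}, require {carry(b2,right), robot_in(rmD)}
    → {ball_in(b1,rmD), ball_in(b5,rmB), carry(b2,right), robot_in(rmD)}

== RESULT ==
["ball_in(b1,rmD)", "ball_in(b5,rmB)", "carry(b2,right)", "robot_in(rmD)"]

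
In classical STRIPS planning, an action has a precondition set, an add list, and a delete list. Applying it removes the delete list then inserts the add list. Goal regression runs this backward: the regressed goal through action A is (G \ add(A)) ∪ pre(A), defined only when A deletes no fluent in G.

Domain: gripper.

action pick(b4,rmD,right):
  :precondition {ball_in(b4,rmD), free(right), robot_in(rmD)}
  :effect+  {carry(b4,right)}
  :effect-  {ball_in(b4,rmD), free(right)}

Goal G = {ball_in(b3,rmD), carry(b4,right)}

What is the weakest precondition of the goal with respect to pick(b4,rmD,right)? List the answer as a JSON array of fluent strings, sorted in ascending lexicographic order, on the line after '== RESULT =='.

Compute (G \ add) ∪ pre:
  G ∩ del = {}  (empty — regression defined)
  G \ add = {ball_in(b3,rmD), carry(b4,right)} \ {carry(b4,right)} = {ball_in(b3,rmD)}
  ∪ pre   = {ball_in(b3,rmD)} ∪ {ball_in(b4,rmD), free(right), robot_in(rmD)}
          = {ball_in(b3,rmD), ball_in(b4,rmD), free(right), robot_in(rmD)}

== RESULT ==
["ball_in(b3,rmD)", "ball_in(b4,rmD)", "free(right)", "robot_in(rmD)"]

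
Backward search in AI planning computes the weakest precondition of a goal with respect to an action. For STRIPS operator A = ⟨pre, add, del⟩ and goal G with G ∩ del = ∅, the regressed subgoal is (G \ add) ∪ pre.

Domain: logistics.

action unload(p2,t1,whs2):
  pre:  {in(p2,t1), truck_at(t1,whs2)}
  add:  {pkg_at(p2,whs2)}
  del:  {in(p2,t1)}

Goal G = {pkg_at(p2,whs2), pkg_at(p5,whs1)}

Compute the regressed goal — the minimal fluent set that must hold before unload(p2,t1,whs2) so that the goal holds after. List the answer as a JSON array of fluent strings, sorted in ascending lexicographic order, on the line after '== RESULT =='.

Compute (G \ add) ∪ pre:
  G ∩ del = {}  (empty — regression defined)
  G \ add = {pkg_at(p2,whs2), pkg_at(p5,whs1)} \ {pkg_at(p2,whs2)} = {pkg_at(p5,whs1)}
  ∪ pre   = {pkg_at(p5,whs1)} ∪ {in(p2,t1), truck_at(t1,whs2)}
          = {in(p2,t1), pkg_at(p5,whs1), truck_at(t1,whs2)}

== RESULT ==
["in(p2,t1)", "pkg_at(p5,whs1)", "truck_at(t1,whs2)"]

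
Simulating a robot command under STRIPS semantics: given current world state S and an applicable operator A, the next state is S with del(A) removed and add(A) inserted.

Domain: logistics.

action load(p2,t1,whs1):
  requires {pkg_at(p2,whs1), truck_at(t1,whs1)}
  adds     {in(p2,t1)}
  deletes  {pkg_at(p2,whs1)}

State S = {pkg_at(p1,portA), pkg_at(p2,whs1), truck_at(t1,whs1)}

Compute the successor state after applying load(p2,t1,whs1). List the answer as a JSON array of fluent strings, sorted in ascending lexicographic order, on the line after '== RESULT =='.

Progress:
  pre ⊆ S: {pkg_at(p2,whs1), truck_at(t1,whs1)} ⊆ S  — applicable
  S \ del = {pkg_at(p1,portA), truck_at(t1,whs1)}
  ∪ add   = {in(p2,t1), pkg_at(p1,portA), truck_at(t1,whs1)}

== RESULT ==
["in(p2,t1)", "pkg_at(p1,portA)", "truck_at(t1,whs1)"]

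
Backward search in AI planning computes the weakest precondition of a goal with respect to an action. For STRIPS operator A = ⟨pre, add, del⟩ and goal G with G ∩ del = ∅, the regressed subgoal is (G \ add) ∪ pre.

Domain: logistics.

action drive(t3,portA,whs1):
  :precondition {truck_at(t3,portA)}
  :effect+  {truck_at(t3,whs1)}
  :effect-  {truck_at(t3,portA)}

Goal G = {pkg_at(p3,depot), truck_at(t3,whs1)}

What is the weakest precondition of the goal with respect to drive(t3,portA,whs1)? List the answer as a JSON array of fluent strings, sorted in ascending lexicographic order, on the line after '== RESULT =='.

Regress:
  G ∩ del = {}  (empty — regression defined)
  G \ add = {pkg_at(p3,depot), truck_at(t3,whs1)} \ {truck_at(t3,whs1)} = {pkg_at(p3,depot)}
  ∪ pre   = {pkg_at(p3,depot)} ∪ {truck_at(t3,portA)}
          = {pkg_at(p3,depot), truck_at(t3,portA)}

== RESULT ==
["pkg_at(p3,depot)", "truck_at(t3,portA)"]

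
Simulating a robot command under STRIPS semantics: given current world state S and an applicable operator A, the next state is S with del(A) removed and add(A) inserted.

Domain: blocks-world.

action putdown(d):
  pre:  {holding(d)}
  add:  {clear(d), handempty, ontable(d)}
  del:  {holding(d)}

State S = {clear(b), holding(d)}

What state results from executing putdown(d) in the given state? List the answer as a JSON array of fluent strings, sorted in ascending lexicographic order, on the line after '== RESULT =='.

Progress:
  pre ⊆ S: {holding(d)} ⊆ S  — applicable
  S \ del = {clear(b)}
  ∪ add   = {clear(b), clear(d), handempty, ontable(d)}

== RESULT ==
["clear(b)", "clear(d)", "handempty", "ontable(d)"]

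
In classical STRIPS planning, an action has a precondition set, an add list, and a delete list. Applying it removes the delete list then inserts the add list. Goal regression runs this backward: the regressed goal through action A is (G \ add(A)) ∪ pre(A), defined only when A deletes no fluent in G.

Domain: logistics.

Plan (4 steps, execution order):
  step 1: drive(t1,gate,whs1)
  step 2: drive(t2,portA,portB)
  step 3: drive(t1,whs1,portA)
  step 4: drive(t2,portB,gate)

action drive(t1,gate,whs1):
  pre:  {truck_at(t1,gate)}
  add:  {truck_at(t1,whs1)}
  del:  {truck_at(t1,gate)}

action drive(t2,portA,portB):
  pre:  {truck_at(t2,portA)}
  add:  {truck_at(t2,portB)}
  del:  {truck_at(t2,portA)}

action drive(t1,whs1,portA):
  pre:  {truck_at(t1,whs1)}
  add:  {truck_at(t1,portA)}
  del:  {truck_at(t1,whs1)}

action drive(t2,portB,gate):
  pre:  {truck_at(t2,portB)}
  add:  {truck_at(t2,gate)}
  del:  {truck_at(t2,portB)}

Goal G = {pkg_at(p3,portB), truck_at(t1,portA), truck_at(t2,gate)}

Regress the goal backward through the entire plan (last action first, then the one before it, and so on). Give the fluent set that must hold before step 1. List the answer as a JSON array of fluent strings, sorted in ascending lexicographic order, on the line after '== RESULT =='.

Regress step by step:
  through step 4 (drive(t2,portB,gate)): drop {truck_at(t2,gate)}, keep {pkg_at(p3,portB), truck_at(t1,portA)}, require {truck_at(t2,portB)}
    → {pkg_at(p3,portB), truck_at(t1,portA), truck_at(t2,portB)}
  through step 3 (drive(t1,whs1,portA)): drop {truck_at(t1,portA)}, keep {pkg_at(p3,portB), truck_at(t2,portB)}, require {truck_at(t1,whs1)}
    → {pkg_at(p3,portB), truck_at(t1,whs1), truck_at(t2,portB)}
  through step 2 (drive(t2,portA,portB)): drop {truck_at(t2,portB)}, keep {pkg_at(p3,portB), truck_at(t1,whs1)}, require {truck_at(t2,portA)}
    → {pkg_at(p3,portB), truck_at(t1,whs1), truck_at(t2,portA)}
  through step 1 (drive(t1,gate,whs1)): drop {truck_at(t1,whs1)}, keep {pkg_at(p3,portB), truck_at(t2,portA)}, require {truck_at(t1,gate)}
    → {pkg_at(p3,portB), truck_at(t1,gate), truck_at(t2,portA)}

== RESULT ==
["pkg_at(p3,portB)", "truck_at(t1,gate)", "truck_at(t2,portA)"]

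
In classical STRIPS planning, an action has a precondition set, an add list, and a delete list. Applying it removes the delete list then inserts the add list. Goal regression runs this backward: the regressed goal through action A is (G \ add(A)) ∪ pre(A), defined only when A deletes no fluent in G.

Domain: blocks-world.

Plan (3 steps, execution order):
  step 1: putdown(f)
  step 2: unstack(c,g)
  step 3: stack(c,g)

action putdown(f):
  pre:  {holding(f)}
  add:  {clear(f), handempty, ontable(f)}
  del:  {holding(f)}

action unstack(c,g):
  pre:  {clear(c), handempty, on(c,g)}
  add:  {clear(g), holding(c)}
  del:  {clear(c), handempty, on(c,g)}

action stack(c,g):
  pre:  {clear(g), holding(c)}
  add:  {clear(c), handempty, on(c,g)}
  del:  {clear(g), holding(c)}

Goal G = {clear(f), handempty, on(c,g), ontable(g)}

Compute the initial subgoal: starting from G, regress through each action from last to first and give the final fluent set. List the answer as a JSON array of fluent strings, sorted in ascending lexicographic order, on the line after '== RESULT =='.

Regress step by step:
  through step 3 (stack(c,g)): drop {handempty, on(c,g)}, keep {clear(f), ontable(g)}, require {clear(g), holding(c)}
    → {clear(f), clear(g), holding(c), ontable(g)}
  through step 2 (unstack(c,g)): drop {clear(g), holding(c)}, keep {clear(f), ontable(g)}, require {clear(c), handempty, on(c,g)}
    → {clear(c), clear(f), handempty, on(c,g), ontable(g)}
  through step 1 (putdown(f)): drop {clear(f), handempty}, keep {clear(c), on(c,g), ontable(g)}, require {holding(f)}
    → {clear(c), holding(f), on(c,g), ontable(g)}

== RESULT ==
["clear(c)", "holding(f)", "on(c,g)", "ontable(g)"]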